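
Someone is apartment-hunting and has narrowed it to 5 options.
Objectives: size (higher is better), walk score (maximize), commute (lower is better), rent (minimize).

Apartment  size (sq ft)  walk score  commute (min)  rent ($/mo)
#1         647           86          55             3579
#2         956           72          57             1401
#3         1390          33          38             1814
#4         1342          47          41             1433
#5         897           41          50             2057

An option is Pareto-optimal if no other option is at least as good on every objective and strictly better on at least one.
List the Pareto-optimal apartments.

#1: not dominated (best walk score).
#2: not dominated (best rent).
#3: not dominated (best size).
#4: not dominated.
#5: dominated by #4 (size 1342≥897, walk score 47≥41, commute 41≤50, rent 1433≤2057).

#1, #2, #3, #4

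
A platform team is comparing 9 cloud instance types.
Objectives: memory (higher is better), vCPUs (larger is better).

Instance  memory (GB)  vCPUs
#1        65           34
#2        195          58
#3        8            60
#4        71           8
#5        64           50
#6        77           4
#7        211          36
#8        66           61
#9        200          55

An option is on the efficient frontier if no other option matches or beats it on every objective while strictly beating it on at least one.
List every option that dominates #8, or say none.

#1: worse on memory (65 vs 66).
#2: worse on vCPUs (58 vs 61).
#3: worse on memory (8 vs 66).
#4: worse on vCPUs (8 vs 61).
#5: worse on memory (64 vs 66).
#6: worse on vCPUs (4 vs 61).
#7: worse on vCPUs (36 vs 61).
#9: worse on vCPUs (55 vs 61).
No option dominates #8.

none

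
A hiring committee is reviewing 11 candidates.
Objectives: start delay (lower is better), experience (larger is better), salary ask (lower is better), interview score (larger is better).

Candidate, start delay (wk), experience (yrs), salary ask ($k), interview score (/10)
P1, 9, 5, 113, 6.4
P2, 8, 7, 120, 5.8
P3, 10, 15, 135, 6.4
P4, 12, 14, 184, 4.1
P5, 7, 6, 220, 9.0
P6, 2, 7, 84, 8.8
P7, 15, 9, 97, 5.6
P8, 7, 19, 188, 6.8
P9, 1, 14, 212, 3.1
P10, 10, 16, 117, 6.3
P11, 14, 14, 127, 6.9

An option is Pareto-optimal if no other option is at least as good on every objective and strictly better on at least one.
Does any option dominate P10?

P1: worse on experience (5 vs 16).
P2: worse on experience (7 vs 16).
P3: worse on experience (15 vs 16).
P4: worse on start delay (12 vs 10).
P5: worse on experience (6 vs 16).
P6: worse on experience (7 vs 16).
P7: worse on start delay (15 vs 10).
P8: worse on salary ask (188 vs 117).
P9: worse on experience (14 vs 16).
P11: worse on start delay (14 vs 10).
No option is at least as good as P10 on every objective and strictly better on one.

No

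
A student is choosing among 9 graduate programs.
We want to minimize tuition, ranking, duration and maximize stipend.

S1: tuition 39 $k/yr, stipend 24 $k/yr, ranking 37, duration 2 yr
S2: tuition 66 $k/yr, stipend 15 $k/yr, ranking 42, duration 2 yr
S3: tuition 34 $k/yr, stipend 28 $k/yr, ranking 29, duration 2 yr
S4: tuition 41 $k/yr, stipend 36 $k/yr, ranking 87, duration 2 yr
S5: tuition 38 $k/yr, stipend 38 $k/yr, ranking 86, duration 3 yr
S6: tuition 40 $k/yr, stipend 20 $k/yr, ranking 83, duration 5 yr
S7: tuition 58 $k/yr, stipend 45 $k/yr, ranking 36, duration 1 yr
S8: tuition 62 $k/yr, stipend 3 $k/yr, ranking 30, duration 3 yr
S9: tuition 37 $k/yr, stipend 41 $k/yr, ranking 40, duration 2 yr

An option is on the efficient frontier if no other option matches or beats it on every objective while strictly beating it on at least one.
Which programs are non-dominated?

S3, S7, S9

S1: dominated by S3 (tuition 34≤39, stipend 28≥24, ranking 29≤37, duration 2≤2).
S2: dominated by S1 (tuition 39≤66, stipend 24≥15, ranking 37≤42, duration 2≤2).
S3: not dominated (best tuition).
S4: dominated by S9 (tuition 37≤41, stipend 41≥36, ranking 40≤87, duration 2≤2).
S5: dominated by S9 (tuition 37≤38, stipend 41≥38, ranking 40≤86, duration 2≤3).
S6: dominated by S1 (tuition 39≤40, stipend 24≥20, ranking 37≤83, duration 2≤5).
S7: not dominated (best stipend).
S8: dominated by S3 (tuition 34≤62, stipend 28≥3, ranking 29≤30, duration 2≤3).
S9: not dominated.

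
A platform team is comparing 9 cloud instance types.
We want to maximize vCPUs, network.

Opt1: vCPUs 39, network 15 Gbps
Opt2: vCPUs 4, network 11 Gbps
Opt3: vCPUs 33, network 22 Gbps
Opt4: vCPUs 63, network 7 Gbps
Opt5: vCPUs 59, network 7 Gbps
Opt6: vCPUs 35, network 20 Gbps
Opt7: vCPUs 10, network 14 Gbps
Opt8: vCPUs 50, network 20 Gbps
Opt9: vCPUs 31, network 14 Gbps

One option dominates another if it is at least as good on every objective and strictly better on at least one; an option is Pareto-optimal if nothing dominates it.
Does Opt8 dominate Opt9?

Opt8 vs Opt9: vCPUs 50≥31, network 20≥14 — Opt8 is at least as good on every objective with at least one strict improvement.

Yes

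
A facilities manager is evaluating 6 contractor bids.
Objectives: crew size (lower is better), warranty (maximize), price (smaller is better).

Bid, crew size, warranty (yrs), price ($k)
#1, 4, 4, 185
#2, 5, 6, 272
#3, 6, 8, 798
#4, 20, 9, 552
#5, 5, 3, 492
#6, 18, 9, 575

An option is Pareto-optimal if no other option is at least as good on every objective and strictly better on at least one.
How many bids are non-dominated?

5

#1: not dominated (best crew size).
#2: not dominated.
#3: not dominated.
#4: not dominated.
#5: dominated by #1 (crew size 4≤5, warranty 4≥3, price 185≤492).
#6: not dominated.
Pareto-optimal: #1, #2, #3, #4, #6 → 5.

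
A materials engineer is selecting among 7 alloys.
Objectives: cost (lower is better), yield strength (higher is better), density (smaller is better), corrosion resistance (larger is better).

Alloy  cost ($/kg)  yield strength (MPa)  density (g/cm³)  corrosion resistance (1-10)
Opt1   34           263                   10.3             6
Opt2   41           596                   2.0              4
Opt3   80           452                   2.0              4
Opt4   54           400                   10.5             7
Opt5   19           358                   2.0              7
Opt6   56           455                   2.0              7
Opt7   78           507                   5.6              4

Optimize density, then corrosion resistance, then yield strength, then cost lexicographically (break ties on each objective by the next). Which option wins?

Opt6

First minimize density: best is 2.0, kept {Opt2, Opt3, Opt5, Opt6}.
Then maximize corrosion resistance: best is 7, kept {Opt5, Opt6}.
Then maximize yield strength: best is 455, kept {Opt6}.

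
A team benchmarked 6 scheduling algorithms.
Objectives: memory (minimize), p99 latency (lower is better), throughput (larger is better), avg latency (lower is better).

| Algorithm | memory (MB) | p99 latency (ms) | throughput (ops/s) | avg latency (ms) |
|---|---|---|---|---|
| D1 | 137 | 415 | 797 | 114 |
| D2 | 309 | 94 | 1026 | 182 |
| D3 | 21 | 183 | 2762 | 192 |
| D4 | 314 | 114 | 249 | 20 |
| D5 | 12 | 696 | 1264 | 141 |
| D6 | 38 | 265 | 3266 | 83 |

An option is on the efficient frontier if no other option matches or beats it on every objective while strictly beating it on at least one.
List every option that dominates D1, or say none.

D6

D6: memory 38≤137, p99 latency 265≤415, throughput 3266≥797, avg latency 83≤114 — dominates D1.
Others (D2, D3, D4, D5) are each worse than D1 on at least one objective.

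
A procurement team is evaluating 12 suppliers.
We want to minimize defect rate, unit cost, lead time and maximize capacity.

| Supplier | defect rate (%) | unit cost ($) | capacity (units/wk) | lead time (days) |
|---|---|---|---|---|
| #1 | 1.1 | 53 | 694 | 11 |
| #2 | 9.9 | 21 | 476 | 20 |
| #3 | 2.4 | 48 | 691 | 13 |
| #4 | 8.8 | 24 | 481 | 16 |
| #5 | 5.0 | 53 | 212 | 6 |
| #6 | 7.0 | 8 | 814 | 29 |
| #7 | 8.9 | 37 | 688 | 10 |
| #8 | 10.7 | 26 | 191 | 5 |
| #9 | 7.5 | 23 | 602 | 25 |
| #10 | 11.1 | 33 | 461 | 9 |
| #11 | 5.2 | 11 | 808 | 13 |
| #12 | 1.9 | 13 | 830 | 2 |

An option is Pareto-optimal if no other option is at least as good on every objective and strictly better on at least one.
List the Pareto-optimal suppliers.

#1: not dominated (best defect rate).
#2: dominated by #11 (defect rate 5.2≤9.9, unit cost 11≤21, capacity 808≥476, lead time 13≤20).
#3: dominated by #12 (defect rate 1.9≤2.4, unit cost 13≤48, capacity 830≥691, lead time 2≤13).
#4: dominated by #11 (defect rate 5.2≤8.8, unit cost 11≤24, capacity 808≥481, lead time 13≤16).
#5: dominated by #12 (defect rate 1.9≤5.0, unit cost 13≤53, capacity 830≥212, lead time 2≤6).
#6: not dominated (best unit cost).
#7: dominated by #12 (defect rate 1.9≤8.9, unit cost 13≤37, capacity 830≥688, lead time 2≤10).
#8: dominated by #12 (defect rate 1.9≤10.7, unit cost 13≤26, capacity 830≥191, lead time 2≤5).
#9: dominated by #11 (defect rate 5.2≤7.5, unit cost 11≤23, capacity 808≥602, lead time 13≤25).
#10: dominated by #12 (defect rate 1.9≤11.1, unit cost 13≤33, capacity 830≥461, lead time 2≤9).
#11: not dominated.
#12: not dominated (best capacity).

#1, #6, #11, #12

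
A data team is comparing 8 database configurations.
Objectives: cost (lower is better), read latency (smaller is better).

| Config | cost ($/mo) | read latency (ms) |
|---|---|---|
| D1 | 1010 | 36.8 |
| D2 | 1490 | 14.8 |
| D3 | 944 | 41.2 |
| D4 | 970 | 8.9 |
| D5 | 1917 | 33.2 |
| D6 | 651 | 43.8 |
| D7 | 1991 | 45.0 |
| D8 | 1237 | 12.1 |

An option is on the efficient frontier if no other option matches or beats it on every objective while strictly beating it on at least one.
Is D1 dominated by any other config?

Yes

D4 vs D1: cost 970≤1010, read latency 8.9≤36.8 — D4 is at least as good on every objective and strictly better on at least one, so D4 dominates D1.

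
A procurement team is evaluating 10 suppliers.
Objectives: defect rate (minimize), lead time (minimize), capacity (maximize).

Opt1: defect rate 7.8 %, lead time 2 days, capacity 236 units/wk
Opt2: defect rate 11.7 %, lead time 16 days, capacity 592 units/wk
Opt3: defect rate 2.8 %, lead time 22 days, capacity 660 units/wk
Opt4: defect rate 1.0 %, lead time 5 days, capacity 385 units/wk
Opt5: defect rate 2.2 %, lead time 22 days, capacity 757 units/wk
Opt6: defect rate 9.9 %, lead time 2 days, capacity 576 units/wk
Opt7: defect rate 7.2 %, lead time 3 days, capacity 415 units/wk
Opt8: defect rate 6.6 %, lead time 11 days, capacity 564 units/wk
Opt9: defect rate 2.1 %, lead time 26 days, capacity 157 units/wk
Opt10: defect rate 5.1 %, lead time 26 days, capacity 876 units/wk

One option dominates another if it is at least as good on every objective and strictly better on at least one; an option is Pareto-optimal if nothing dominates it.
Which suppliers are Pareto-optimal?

Opt1, Opt2, Opt4, Opt5, Opt6, Opt7, Opt8, Opt10

Opt1: not dominated.
Opt2: not dominated.
Opt3: dominated by Opt5 (defect rate 2.2≤2.8, lead time 22≤22, capacity 757≥660).
Opt4: not dominated (best defect rate).
Opt5: not dominated.
Opt6: not dominated.
Opt7: not dominated.
Opt8: not dominated.
Opt9: dominated by Opt4 (defect rate 1.0≤2.1, lead time 5≤26, capacity 385≥157).
Opt10: not dominated (best capacity).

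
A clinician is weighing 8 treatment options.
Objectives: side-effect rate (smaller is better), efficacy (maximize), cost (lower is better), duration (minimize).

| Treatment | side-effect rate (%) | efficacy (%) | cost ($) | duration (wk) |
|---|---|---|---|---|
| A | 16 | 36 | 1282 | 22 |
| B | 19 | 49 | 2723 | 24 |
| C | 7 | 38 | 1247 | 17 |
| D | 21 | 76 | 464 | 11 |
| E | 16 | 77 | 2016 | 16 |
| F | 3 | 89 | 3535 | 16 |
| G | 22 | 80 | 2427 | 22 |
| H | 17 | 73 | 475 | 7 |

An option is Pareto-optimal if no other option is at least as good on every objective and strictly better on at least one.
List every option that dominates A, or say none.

C: side-effect rate 7≤16, efficacy 38≥36, cost 1247≤1282, duration 17≤22 — dominates A.
Others (B, D, E, F, G, H) are each worse than A on at least one objective.

C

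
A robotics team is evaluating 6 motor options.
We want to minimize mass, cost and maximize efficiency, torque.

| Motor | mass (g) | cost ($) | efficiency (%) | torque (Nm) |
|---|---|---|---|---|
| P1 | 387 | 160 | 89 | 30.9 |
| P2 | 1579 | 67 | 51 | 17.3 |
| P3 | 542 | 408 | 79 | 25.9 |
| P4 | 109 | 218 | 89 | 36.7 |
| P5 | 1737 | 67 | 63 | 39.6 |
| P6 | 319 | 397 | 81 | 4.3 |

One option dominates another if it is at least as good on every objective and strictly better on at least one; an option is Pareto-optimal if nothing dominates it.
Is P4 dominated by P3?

P3 vs P4: P3 is worse on mass (542 vs 109), so it does not dominate P4.

No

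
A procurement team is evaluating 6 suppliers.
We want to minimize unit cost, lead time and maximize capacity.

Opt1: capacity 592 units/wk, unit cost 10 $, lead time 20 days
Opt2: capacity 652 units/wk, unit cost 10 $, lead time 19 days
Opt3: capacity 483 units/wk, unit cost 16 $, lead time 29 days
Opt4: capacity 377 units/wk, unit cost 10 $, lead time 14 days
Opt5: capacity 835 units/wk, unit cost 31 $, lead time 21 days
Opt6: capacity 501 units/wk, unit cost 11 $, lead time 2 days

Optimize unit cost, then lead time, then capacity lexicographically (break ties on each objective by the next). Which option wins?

First minimize unit cost: best is 10, kept {Opt1, Opt2, Opt4}.
Then minimize lead time: best is 14, kept {Opt4}.

Opt4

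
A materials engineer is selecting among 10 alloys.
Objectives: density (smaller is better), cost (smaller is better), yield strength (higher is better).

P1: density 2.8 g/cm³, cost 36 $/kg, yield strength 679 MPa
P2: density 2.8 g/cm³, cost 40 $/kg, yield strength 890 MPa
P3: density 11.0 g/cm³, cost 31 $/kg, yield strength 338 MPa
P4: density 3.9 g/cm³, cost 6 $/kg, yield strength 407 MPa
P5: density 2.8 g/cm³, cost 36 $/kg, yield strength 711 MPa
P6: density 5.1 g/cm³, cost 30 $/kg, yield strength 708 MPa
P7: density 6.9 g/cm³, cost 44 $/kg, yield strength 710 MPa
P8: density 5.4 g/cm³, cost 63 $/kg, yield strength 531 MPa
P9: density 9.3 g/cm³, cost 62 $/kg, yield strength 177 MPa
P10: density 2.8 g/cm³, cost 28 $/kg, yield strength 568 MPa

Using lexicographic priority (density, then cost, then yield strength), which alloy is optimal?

P10

First minimize density: best is 2.8, kept {P1, P2, P5, P10}.
Then minimize cost: best is 28, kept {P10}.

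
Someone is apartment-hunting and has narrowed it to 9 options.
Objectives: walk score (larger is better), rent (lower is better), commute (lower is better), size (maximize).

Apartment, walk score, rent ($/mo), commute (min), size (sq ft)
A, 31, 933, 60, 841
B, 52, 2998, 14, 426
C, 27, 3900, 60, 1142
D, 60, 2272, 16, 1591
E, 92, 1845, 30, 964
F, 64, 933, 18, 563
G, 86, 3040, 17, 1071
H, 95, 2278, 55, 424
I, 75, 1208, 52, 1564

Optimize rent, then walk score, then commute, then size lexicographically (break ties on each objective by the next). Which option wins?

First minimize rent: best is 933, kept {A, F}.
Then maximize walk score: best is 64, kept {F}.

F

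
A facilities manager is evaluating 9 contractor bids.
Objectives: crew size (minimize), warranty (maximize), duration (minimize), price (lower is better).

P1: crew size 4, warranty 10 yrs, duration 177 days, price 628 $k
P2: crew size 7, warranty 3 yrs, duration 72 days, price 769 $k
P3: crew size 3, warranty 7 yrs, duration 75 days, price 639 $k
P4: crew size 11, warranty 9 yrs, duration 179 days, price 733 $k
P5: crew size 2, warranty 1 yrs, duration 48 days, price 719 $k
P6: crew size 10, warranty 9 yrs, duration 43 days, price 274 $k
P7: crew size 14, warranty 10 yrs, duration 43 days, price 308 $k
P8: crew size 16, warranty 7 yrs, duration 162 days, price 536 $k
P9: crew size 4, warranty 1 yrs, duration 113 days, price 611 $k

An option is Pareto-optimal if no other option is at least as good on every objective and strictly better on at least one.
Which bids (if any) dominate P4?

P1: crew size 4≤11, warranty 10≥9, duration 177≤179, price 628≤733 — dominates P4.
P6: crew size 10≤11, warranty 9≥9, duration 43≤179, price 274≤733 — dominates P4.
Others (P2, P3, P5, P7, P8, P9) are each worse than P4 on at least one objective.

P1, P6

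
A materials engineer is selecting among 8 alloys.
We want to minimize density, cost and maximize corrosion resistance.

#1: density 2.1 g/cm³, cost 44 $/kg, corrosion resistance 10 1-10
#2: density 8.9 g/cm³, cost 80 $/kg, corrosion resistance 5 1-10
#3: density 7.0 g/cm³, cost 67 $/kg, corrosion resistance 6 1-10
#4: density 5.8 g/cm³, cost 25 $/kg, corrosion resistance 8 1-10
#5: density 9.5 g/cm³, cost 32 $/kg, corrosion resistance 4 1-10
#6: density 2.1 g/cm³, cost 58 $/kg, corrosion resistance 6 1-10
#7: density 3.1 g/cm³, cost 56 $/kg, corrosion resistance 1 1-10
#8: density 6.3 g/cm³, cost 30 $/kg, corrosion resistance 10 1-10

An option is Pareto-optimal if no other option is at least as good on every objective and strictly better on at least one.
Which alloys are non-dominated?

#1: not dominated.
#2: dominated by #1 (density 2.1≤8.9, cost 44≤80, corrosion resistance 10≥5).
#3: dominated by #1 (density 2.1≤7.0, cost 44≤67, corrosion resistance 10≥6).
#4: not dominated (best cost).
#5: dominated by #4 (density 5.8≤9.5, cost 25≤32, corrosion resistance 8≥4).
#6: dominated by #1 (density 2.1≤2.1, cost 44≤58, corrosion resistance 10≥6).
#7: dominated by #1 (density 2.1≤3.1, cost 44≤56, corrosion resistance 10≥1).
#8: not dominated.

#1, #4, #8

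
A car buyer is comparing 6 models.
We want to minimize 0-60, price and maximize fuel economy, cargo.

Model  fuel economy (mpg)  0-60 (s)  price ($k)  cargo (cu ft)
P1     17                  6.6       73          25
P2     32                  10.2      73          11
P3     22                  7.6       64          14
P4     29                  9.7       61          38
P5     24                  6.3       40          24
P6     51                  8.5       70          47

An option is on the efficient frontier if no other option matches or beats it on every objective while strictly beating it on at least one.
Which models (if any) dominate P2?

P6: fuel economy 51≥32, 0-60 8.5≤10.2, price 70≤73, cargo 47≥11 — dominates P2.
Others (P1, P3, P4, P5) are each worse than P2 on at least one objective.

P6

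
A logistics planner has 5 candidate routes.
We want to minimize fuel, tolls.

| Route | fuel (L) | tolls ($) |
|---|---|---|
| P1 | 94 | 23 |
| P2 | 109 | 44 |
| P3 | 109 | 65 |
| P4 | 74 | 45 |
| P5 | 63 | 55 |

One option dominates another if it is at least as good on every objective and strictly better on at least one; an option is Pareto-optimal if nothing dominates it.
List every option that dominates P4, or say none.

none

P1: worse on fuel (94 vs 74).
P2: worse on fuel (109 vs 74).
P3: worse on fuel (109 vs 74).
P5: worse on tolls (55 vs 45).
No option dominates P4.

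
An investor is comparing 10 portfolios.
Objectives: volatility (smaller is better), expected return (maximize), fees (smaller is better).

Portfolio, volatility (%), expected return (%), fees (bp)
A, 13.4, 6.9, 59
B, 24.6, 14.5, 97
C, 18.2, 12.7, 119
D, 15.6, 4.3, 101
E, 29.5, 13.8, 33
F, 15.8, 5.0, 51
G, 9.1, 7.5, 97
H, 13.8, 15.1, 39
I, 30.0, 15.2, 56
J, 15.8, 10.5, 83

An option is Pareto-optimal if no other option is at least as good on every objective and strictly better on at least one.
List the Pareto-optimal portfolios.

A, E, G, H, I

A: not dominated.
B: dominated by H (volatility 13.8≤24.6, expected return 15.1≥14.5, fees 39≤97).
C: dominated by H (volatility 13.8≤18.2, expected return 15.1≥12.7, fees 39≤119).
D: dominated by A (volatility 13.4≤15.6, expected return 6.9≥4.3, fees 59≤101).
E: not dominated (best fees).
F: dominated by H (volatility 13.8≤15.8, expected return 15.1≥5.0, fees 39≤51).
G: not dominated (best volatility).
H: not dominated.
I: not dominated (best expected return).
J: dominated by H (volatility 13.8≤15.8, expected return 15.1≥10.5, fees 39≤83).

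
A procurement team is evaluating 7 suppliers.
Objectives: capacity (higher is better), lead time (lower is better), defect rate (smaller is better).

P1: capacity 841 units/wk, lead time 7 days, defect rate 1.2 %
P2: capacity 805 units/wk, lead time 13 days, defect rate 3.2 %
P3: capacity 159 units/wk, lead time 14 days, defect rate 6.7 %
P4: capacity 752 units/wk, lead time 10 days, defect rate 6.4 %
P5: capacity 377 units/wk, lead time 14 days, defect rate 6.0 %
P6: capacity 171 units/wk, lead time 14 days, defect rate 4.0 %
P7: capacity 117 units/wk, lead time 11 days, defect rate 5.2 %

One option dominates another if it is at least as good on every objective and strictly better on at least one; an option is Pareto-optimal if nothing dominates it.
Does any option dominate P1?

P2: worse on capacity (805 vs 841).
P3: worse on capacity (159 vs 841).
P4: worse on capacity (752 vs 841).
P5: worse on capacity (377 vs 841).
P6: worse on capacity (171 vs 841).
P7: worse on capacity (117 vs 841).
No option is at least as good as P1 on every objective and strictly better on one.

No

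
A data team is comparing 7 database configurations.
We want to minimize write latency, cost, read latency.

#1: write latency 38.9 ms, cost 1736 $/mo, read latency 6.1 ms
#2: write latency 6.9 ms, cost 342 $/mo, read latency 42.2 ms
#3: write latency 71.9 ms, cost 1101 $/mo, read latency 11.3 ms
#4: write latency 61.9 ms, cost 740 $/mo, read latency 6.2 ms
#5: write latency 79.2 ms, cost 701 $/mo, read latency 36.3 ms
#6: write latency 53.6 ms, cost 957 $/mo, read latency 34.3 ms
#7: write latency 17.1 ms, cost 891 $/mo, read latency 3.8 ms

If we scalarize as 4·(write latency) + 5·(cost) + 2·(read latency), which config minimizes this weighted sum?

#2

#1: 4·38.9 + 5·1736 + 2·6.1 = 8847.8
#2: 4·6.9 + 5·342 + 2·42.2 = 1822.0
#3: 4·71.9 + 5·1101 + 2·11.3 = 5815.2
#4: 4·61.9 + 5·740 + 2·6.2 = 3960.0
#5: 4·79.2 + 5·701 + 2·36.3 = 3894.4
#6: 4·53.6 + 5·957 + 2·34.3 = 5068.0
#7: 4·17.1 + 5·891 + 2·3.8 = 4531.0
Lowest: #2 at 1822.0.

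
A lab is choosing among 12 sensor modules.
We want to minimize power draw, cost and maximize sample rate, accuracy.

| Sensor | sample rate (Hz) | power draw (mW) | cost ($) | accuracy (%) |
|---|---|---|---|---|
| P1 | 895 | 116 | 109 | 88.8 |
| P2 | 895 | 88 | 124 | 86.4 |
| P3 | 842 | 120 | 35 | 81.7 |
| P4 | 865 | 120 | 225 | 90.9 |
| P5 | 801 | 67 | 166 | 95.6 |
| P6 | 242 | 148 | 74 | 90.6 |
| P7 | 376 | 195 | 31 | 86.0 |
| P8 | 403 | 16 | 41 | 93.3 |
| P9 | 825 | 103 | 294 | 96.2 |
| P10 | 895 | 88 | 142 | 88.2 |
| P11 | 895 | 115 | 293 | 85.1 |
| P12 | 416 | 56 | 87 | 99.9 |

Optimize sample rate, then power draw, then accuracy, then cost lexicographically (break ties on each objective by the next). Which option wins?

P10

First maximize sample rate: best is 895, kept {P1, P2, P10, P11}.
Then minimize power draw: best is 88, kept {P2, P10}.
Then maximize accuracy: best is 88.2, kept {P10}.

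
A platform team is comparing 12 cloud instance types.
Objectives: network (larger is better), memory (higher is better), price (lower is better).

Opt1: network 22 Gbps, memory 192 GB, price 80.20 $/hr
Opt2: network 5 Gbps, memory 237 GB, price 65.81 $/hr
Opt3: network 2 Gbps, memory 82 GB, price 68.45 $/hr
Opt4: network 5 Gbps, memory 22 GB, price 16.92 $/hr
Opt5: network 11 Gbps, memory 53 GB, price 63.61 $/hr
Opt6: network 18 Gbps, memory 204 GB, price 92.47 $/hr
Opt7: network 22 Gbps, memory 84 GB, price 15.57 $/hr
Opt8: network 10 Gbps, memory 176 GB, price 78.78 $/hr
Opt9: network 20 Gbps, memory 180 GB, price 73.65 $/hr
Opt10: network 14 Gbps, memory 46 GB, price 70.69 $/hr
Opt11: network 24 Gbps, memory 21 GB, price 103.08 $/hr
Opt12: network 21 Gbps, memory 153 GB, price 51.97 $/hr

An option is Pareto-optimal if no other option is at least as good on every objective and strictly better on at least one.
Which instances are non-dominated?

Opt1: not dominated.
Opt2: not dominated (best memory).
Opt3: dominated by Opt2 (network 5≥2, memory 237≥82, price 65.81≤68.45).
Opt4: dominated by Opt7 (network 22≥5, memory 84≥22, price 15.57≤16.92).
Opt5: dominated by Opt7 (network 22≥11, memory 84≥53, price 15.57≤63.61).
Opt6: not dominated.
Opt7: not dominated (best price).
Opt8: dominated by Opt9 (network 20≥10, memory 180≥176, price 73.65≤78.78).
Opt9: not dominated.
Opt10: dominated by Opt7 (network 22≥14, memory 84≥46, price 15.57≤70.69).
Opt11: not dominated (best network).
Opt12: not dominated.

Opt1, Opt2, Opt6, Opt7, Opt9, Opt11, Opt12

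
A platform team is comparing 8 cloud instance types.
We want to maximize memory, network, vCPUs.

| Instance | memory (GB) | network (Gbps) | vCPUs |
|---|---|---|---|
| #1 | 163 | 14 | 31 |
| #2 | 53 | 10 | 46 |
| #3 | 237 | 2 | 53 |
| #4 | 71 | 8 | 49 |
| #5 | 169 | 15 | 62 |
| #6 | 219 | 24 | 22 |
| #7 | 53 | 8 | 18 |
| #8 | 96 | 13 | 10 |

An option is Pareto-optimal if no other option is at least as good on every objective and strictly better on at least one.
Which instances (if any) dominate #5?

none

#1: worse on memory (163 vs 169).
#2: worse on memory (53 vs 169).
#3: worse on network (2 vs 15).
#4: worse on memory (71 vs 169).
#6: worse on vCPUs (22 vs 62).
#7: worse on memory (53 vs 169).
#8: worse on memory (96 vs 169).
No option dominates #5.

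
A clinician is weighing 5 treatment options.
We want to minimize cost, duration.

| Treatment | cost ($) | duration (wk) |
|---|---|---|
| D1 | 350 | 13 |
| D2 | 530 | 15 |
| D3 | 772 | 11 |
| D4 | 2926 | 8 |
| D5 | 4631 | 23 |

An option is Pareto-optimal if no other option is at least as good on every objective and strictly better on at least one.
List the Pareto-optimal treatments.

D1: not dominated (best cost).
D2: dominated by D1 (cost 350≤530, duration 13≤15).
D3: not dominated.
D4: not dominated (best duration).
D5: dominated by D1 (cost 350≤4631, duration 13≤23).

D1, D3, D4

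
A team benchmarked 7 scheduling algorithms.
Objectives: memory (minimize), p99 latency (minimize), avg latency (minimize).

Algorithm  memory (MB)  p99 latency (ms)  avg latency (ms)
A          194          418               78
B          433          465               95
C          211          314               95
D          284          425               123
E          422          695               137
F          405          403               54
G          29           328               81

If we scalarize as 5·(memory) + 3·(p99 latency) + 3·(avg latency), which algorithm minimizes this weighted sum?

A: 5·194 + 3·418 + 3·78 = 2458
B: 5·433 + 3·465 + 3·95 = 3845
C: 5·211 + 3·314 + 3·95 = 2282
D: 5·284 + 3·425 + 3·123 = 3064
E: 5·422 + 3·695 + 3·137 = 4606
F: 5·405 + 3·403 + 3·54 = 3396
G: 5·29 + 3·328 + 3·81 = 1372
Lowest: G at 1372.

G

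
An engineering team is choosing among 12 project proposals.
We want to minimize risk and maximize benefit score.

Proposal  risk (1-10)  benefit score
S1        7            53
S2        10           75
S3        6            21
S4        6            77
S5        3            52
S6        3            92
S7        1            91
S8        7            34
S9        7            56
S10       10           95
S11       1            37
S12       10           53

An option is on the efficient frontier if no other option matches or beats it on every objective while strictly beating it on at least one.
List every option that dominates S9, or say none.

S4: risk 6≤7, benefit score 77≥56 — dominates S9.
S6: risk 3≤7, benefit score 92≥56 — dominates S9.
S7: risk 1≤7, benefit score 91≥56 — dominates S9.
Others (S1, S2, S3, S5, S8, S10, S11, S12) are each worse than S9 on at least one objective.

S4, S6, S7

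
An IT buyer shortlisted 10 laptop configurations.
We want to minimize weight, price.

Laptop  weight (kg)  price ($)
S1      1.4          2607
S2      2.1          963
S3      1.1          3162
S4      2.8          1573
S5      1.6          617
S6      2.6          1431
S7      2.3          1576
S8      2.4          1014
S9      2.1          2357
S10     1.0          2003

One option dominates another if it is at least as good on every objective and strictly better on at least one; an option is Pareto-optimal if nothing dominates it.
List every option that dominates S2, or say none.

S5

S5: weight 1.6≤2.1, price 617≤963 — dominates S2.
Others (S1, S3, S4, S6, S7, S8, S9, S10) are each worse than S2 on at least one objective.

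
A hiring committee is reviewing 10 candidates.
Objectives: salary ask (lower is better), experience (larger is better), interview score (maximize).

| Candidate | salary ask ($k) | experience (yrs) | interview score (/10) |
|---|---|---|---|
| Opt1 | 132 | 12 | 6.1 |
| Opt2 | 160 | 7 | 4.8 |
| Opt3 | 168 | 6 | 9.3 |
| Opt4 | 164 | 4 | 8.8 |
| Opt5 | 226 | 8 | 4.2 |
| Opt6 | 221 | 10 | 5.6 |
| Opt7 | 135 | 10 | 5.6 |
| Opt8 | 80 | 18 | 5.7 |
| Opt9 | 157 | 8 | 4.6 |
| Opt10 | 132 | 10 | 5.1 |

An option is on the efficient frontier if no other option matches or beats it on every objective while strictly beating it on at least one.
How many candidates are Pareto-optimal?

4

Opt1: not dominated.
Opt2: dominated by Opt1 (salary ask 132≤160, experience 12≥7, interview score 6.1≥4.8).
Opt3: not dominated (best interview score).
Opt4: not dominated.
Opt5: dominated by Opt1 (salary ask 132≤226, experience 12≥8, interview score 6.1≥4.2).
Opt6: dominated by Opt1 (salary ask 132≤221, experience 12≥10, interview score 6.1≥5.6).
Opt7: dominated by Opt1 (salary ask 132≤135, experience 12≥10, interview score 6.1≥5.6).
Opt8: not dominated (best salary ask).
Opt9: dominated by Opt1 (salary ask 132≤157, experience 12≥8, interview score 6.1≥4.6).
Opt10: dominated by Opt1 (salary ask 132≤132, experience 12≥10, interview score 6.1≥5.1).
Pareto-optimal: Opt1, Opt3, Opt4, Opt8 → 4.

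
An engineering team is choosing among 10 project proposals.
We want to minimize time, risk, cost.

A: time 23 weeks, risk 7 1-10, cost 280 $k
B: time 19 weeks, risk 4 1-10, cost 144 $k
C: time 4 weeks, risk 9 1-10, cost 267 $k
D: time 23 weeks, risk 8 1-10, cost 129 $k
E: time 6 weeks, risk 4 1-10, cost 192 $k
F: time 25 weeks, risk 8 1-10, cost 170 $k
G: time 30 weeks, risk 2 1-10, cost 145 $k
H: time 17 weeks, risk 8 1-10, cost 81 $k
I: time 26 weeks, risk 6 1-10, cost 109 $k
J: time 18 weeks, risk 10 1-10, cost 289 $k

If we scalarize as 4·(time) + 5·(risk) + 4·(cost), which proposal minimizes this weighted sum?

H

A: 4·23 + 5·7 + 4·280 = 1247
B: 4·19 + 5·4 + 4·144 = 672
C: 4·4 + 5·9 + 4·267 = 1129
D: 4·23 + 5·8 + 4·129 = 648
E: 4·6 + 5·4 + 4·192 = 812
F: 4·25 + 5·8 + 4·170 = 820
G: 4·30 + 5·2 + 4·145 = 710
H: 4·17 + 5·8 + 4·81 = 432
I: 4·26 + 5·6 + 4·109 = 570
J: 4·18 + 5·10 + 4·289 = 1278
Lowest: H at 432.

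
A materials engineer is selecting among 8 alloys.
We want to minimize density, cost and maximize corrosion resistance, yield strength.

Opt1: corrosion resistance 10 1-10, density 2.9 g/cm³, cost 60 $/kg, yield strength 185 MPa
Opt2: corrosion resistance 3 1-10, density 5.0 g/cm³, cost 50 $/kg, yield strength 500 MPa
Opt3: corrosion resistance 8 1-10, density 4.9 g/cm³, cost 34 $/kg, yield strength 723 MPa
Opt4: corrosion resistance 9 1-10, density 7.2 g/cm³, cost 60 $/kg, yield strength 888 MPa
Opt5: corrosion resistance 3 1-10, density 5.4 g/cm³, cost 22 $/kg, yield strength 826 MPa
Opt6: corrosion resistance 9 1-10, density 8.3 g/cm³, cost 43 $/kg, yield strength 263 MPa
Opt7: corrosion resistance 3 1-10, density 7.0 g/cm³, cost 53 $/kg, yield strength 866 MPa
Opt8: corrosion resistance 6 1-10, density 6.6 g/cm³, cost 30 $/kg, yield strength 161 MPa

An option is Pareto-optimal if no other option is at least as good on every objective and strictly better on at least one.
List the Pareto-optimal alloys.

Opt1: not dominated (best corrosion resistance).
Opt2: dominated by Opt3 (corrosion resistance 8≥3, density 4.9≤5.0, cost 34≤50, yield strength 723≥500).
Opt3: not dominated.
Opt4: not dominated (best yield strength).
Opt5: not dominated (best cost).
Opt6: not dominated.
Opt7: not dominated.
Opt8: not dominated.

Opt1, Opt3, Opt4, Opt5, Opt6, Opt7, Opt8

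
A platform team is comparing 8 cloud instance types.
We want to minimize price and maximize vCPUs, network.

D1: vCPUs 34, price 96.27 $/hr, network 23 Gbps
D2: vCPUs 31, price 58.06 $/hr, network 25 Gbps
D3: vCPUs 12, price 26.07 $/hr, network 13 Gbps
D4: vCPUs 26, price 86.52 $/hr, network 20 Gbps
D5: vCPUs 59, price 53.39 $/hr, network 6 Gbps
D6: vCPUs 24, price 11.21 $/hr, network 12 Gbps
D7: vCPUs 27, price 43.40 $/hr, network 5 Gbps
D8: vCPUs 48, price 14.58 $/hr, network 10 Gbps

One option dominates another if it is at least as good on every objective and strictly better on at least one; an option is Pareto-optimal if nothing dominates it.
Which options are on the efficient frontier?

D1: not dominated.
D2: not dominated (best network).
D3: not dominated.
D4: dominated by D2 (vCPUs 31≥26, price 58.06≤86.52, network 25≥20).
D5: not dominated (best vCPUs).
D6: not dominated (best price).
D7: dominated by D8 (vCPUs 48≥27, price 14.58≤43.40, network 10≥5).
D8: not dominated.

D1, D2, D3, D5, D6, D8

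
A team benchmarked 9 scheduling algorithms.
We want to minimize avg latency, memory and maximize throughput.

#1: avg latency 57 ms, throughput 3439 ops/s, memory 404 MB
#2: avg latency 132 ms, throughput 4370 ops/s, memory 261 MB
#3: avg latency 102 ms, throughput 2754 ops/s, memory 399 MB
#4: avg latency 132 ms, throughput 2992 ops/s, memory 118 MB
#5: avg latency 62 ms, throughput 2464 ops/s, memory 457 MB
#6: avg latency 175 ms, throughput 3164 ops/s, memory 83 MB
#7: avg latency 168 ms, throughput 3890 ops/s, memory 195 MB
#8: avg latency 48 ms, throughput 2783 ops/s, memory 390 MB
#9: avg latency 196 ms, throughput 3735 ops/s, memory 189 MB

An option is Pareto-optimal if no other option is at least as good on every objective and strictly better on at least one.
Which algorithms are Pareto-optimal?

#1: not dominated.
#2: not dominated (best throughput).
#3: dominated by #8 (avg latency 48≤102, throughput 2783≥2754, memory 390≤399).
#4: not dominated.
#5: dominated by #1 (avg latency 57≤62, throughput 3439≥2464, memory 404≤457).
#6: not dominated (best memory).
#7: not dominated.
#8: not dominated (best avg latency).
#9: not dominated.

#1, #2, #4, #6, #7, #8, #9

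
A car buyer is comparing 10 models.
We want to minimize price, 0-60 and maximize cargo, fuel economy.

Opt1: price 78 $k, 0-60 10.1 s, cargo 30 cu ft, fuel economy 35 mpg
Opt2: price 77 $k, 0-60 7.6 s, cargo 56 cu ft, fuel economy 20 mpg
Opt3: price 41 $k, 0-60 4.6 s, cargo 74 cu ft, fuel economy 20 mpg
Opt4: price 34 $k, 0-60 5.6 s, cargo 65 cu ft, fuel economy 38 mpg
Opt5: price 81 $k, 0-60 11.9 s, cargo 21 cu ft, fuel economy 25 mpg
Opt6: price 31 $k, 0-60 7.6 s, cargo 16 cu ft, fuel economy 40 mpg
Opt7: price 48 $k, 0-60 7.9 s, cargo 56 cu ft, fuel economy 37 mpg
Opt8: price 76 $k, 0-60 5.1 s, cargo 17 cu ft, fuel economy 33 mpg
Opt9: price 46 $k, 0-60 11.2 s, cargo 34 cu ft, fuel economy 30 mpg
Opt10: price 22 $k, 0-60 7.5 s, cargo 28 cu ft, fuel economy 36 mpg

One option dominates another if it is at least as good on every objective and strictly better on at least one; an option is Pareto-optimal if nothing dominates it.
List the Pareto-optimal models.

Opt3, Opt4, Opt6, Opt8, Opt10

Opt1: dominated by Opt4 (price 34≤78, 0-60 5.6≤10.1, cargo 65≥30, fuel economy 38≥35).
Opt2: dominated by Opt3 (price 41≤77, 0-60 4.6≤7.6, cargo 74≥56, fuel economy 20≥20).
Opt3: not dominated (best 0-60).
Opt4: not dominated.
Opt5: dominated by Opt1 (price 78≤81, 0-60 10.1≤11.9, cargo 30≥21, fuel economy 35≥25).
Opt6: not dominated (best fuel economy).
Opt7: dominated by Opt4 (price 34≤48, 0-60 5.6≤7.9, cargo 65≥56, fuel economy 38≥37).
Opt8: not dominated.
Opt9: dominated by Opt4 (price 34≤46, 0-60 5.6≤11.2, cargo 65≥34, fuel economy 38≥30).
Opt10: not dominated (best price).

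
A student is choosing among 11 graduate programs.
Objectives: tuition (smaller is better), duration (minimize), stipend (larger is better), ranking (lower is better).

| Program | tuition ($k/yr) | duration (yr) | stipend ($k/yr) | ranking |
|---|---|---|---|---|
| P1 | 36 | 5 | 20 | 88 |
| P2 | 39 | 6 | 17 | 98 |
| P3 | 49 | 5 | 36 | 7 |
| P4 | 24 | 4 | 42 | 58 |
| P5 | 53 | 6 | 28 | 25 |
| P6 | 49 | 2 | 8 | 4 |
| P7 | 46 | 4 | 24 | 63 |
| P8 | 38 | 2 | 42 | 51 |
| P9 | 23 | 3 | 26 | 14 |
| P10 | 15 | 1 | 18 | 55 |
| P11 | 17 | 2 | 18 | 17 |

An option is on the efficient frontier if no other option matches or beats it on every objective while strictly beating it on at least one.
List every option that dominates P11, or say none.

none

P1: worse on tuition (36 vs 17).
P2: worse on tuition (39 vs 17).
P3: worse on tuition (49 vs 17).
P4: worse on tuition (24 vs 17).
P5: worse on tuition (53 vs 17).
P6: worse on tuition (49 vs 17).
P7: worse on tuition (46 vs 17).
P8: worse on tuition (38 vs 17).
P9: worse on tuition (23 vs 17).
P10: worse on ranking (55 vs 17).
No option dominates P11.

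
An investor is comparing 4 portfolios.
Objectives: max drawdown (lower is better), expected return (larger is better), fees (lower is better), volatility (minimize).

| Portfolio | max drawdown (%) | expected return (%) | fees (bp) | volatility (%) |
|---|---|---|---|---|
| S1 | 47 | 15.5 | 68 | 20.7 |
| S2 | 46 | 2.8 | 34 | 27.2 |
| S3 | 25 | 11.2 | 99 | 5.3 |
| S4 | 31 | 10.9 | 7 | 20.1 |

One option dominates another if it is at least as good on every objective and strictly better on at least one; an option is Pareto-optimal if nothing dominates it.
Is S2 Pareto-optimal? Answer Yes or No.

S4 vs S2: max drawdown 31≤46, expected return 10.9≥2.8, fees 7≤34, volatility 20.1≤27.2 — S4 is at least as good on every objective and strictly better on at least one, so S4 dominates S2.

No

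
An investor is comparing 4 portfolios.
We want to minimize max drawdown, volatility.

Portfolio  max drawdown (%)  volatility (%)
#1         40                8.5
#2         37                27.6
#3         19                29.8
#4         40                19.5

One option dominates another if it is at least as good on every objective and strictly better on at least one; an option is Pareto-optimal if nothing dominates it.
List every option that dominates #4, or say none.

#1

#1: max drawdown 40≤40, volatility 8.5≤19.5 — dominates #4.
Others (#2, #3) are each worse than #4 on at least one objective.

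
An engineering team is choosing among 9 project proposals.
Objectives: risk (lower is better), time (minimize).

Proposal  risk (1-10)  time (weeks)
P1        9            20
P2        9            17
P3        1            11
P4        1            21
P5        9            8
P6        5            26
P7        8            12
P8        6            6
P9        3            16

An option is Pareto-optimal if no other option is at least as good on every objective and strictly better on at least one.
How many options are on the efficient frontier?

2

P1: dominated by P2 (risk 9≤9, time 17≤20).
P2: dominated by P3 (risk 1≤9, time 11≤17).
P3: not dominated.
P4: dominated by P3 (risk 1≤1, time 11≤21).
P5: dominated by P8 (risk 6≤9, time 6≤8).
P6: dominated by P3 (risk 1≤5, time 11≤26).
P7: dominated by P3 (risk 1≤8, time 11≤12).
P8: not dominated (best time).
P9: dominated by P3 (risk 1≤3, time 11≤16).
Pareto-optimal: P3, P8 → 2.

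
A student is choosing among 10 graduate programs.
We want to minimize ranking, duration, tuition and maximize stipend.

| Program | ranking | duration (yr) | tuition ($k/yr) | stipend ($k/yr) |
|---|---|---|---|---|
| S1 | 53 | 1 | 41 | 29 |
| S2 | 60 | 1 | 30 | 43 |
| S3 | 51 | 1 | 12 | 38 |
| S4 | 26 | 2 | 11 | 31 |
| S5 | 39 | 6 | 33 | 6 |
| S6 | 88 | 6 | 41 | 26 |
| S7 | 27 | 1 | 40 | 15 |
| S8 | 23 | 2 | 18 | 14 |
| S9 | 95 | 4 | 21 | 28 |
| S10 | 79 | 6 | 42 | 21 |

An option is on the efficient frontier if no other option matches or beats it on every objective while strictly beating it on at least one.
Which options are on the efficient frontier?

S1: dominated by S3 (ranking 51≤53, duration 1≤1, tuition 12≤41, stipend 38≥29).
S2: not dominated (best stipend).
S3: not dominated.
S4: not dominated (best tuition).
S5: dominated by S4 (ranking 26≤39, duration 2≤6, tuition 11≤33, stipend 31≥6).
S6: dominated by S1 (ranking 53≤88, duration 1≤6, tuition 41≤41, stipend 29≥26).
S7: not dominated.
S8: not dominated (best ranking).
S9: dominated by S3 (ranking 51≤95, duration 1≤4, tuition 12≤21, stipend 38≥28).
S10: dominated by S1 (ranking 53≤79, duration 1≤6, tuition 41≤42, stipend 29≥21).

S2, S3, S4, S7, S8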